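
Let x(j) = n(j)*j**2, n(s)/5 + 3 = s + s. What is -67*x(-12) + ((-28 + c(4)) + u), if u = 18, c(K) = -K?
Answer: 1302466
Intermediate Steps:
n(s) = -15 + 10*s (n(s) = -15 + 5*(s + s) = -15 + 5*(2*s) = -15 + 10*s)
x(j) = j**2*(-15 + 10*j) (x(j) = (-15 + 10*j)*j**2 = j**2*(-15 + 10*j))
-67*x(-12) + ((-28 + c(4)) + u) = -67*(-12)**2*(-15 + 10*(-12)) + ((-28 - 1*4) + 18) = -9648*(-15 - 120) + ((-28 - 4) + 18) = -9648*(-135) + (-32 + 18) = -67*(-19440) - 14 = 1302480 - 14 = 1302466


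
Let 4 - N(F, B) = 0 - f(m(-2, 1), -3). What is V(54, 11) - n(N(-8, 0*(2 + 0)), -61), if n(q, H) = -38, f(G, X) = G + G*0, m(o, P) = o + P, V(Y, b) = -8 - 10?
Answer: 20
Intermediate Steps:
V(Y, b) = -18
m(o, P) = P + o
f(G, X) = G (f(G, X) = G + 0 = G)
N(F, B) = 3 (N(F, B) = 4 - (0 - (1 - 2)) = 4 - (0 - 1*(-1)) = 4 - (0 + 1) = 4 - 1*1 = 4 - 1 = 3)
V(54, 11) - n(N(-8, 0*(2 + 0)), -61) = -18 - 1*(-38) = -18 + 38 = 20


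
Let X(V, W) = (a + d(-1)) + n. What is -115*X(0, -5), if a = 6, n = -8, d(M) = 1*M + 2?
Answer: 115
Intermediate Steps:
d(M) = 2 + M (d(M) = M + 2 = 2 + M)
X(V, W) = -1 (X(V, W) = (6 + (2 - 1)) - 8 = (6 + 1) - 8 = 7 - 8 = -1)
-115*X(0, -5) = -115*(-1) = 115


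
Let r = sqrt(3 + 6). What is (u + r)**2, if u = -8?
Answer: 25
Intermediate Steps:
r = 3 (r = sqrt(9) = 3)
(u + r)**2 = (-8 + 3)**2 = (-5)**2 = 25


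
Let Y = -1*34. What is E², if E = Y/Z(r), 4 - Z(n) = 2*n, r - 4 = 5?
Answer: 289/49 ≈ 5.8980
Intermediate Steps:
r = 9 (r = 4 + 5 = 9)
Z(n) = 4 - 2*n
Y = -34
E = 17/7 (E = -34/(4 - 2*9) = -34/(4 - 18) = -34/(-14) = -34*(-1/14) = 17/7 ≈ 2.4286)
E² = (17/7)² = 289/49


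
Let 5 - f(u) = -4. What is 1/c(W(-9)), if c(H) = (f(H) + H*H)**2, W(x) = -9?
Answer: 1/8100 ≈ 0.00012346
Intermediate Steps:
f(u) = 9 (f(u) = 5 - 1*(-4) = 5 + 4 = 9)
c(H) = (9 + H**2)**2 (c(H) = (9 + H*H)**2 = (9 + H**2)**2)
1/c(W(-9)) = 1/((9 + (-9)**2)**2) = 1/((9 + 81)**2) = 1/(90**2) = 1/8100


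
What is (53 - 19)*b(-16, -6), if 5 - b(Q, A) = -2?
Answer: 238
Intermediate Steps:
b(Q, A) = 7 (b(Q, A) = 5 - 1*(-2) = 5 + 2 = 7)
(53 - 19)*b(-16, -6) = (53 - 19)*7 = 34*7 = 238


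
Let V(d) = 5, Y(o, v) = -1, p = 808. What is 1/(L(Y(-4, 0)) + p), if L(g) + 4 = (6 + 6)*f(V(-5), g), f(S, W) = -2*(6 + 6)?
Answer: 1/516 ≈ 0.0019380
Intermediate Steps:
f(S, W) = -24 (f(S, W) = -2*12 = -24)
L(g) = -292 (L(g) = -4 + (6 + 6)*(-24) = -4 + 12*(-24) = -4 - 288 = -292)
1/(L(Y(-4, 0)) + p) = 1/(-292 + 808) = 1/516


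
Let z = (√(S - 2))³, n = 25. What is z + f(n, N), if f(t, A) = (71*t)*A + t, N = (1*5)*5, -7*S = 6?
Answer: 44400 - 40*I*√35/49 ≈ 44400.0 - 4.8295*I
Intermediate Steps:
S = -6/7 (S = -⅐*6 = -6/7 ≈ -0.85714)
z = -40*I*√35/49 (z = (√(-6/7 - 2))³ = (√(-20/7))³ = (2*I*√35/7)³ = -40*I*√35/49 ≈ -4.8295*I)
N = 25 (N = 5*5 = 25)
f(t, A) = t + 71*A*t (f(t, A) = 71*A*t + t = t + 71*A*t)
z + f(n, N) = -40*I*√35/49 + 25*(1 + 71*25) = -40*I*√35/49 + 25*(1 + 1775) = -40*I*√35/49 + 25*1776 = -40*I*√35/49 + 44400 = 44400 - 40*I*√35/49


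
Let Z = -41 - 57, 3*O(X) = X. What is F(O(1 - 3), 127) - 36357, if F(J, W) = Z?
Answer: -36455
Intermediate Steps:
O(X) = X/3
Z = -98
F(J, W) = -98
F(O(1 - 3), 127) - 36357 = -98 - 36357 = -36455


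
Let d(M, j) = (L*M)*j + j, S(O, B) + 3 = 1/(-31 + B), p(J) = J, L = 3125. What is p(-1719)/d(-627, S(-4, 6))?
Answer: -42975/148912424 ≈ -0.00028859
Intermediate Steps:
S(O, B) = -3 + 1/(-31 + B)
d(M, j) = j + 3125*M*j (d(M, j) = (3125*M)*j + j = 3125*M*j + j = j + 3125*M*j)
p(-1719)/d(-627, S(-4, 6)) = -1719*(-31 + 6)/((1 + 3125*(-627))*(94 - 3*6)) = -1719*(-25/((1 - 1959375)*(94 - 18))) = -1719/(-1/25*76*(-1959374)) = -1719/((-76/25*(-1959374))) = -1719/148912424/25 = -1719*25/148912424 = -42975/148912424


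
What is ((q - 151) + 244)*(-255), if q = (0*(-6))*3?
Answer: -23715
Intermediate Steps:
q = 0 (q = 0*3 = 0)
((q - 151) + 244)*(-255) = ((0 - 151) + 244)*(-255) = (-151 + 244)*(-255) = 93*(-255) = -23715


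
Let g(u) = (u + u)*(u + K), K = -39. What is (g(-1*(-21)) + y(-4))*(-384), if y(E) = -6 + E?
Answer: 294144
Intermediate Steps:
g(u) = 2*u*(-39 + u) (g(u) = (u + u)*(u - 39) = (2*u)*(-39 + u) = 2*u*(-39 + u))
(g(-1*(-21)) + y(-4))*(-384) = (2*(-1*(-21))*(-39 - 1*(-21)) + (-6 - 4))*(-384) = (2*21*(-39 + 21) - 10)*(-384) = (2*21*(-18) - 10)*(-384) = (-756 - 10)*(-384) = -766*(-384) = 294144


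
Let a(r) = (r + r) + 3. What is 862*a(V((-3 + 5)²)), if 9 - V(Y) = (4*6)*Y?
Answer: -147402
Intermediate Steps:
V(Y) = 9 - 24*Y (V(Y) = 9 - 4*6*Y = 9 - 24*Y)
a(r) = 3 + 2*r (a(r) = 2*r + 3 = 3 + 2*r)
862*a(V((-3 + 5)²)) = 862*(3 + 2*(9 - 24*(-3 + 5)²)) = 862*(3 + 2*(9 - 24*2²)) = 862*(3 + 2*(9 - 24*4)) = 862*(3 + 2*(9 - 96)) = 862*(3 + 2*(-87)) = 862*(3 - 174) = 862*(-171) = -147402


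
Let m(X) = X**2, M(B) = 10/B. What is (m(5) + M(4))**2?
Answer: 3025/4 ≈ 756.25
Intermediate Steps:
(m(5) + M(4))**2 = (5**2 + 10/4)**2 = (25 + 10*(1/4))**2 = (25 + 5/2)**2 = (55/2)**2 = 3025/4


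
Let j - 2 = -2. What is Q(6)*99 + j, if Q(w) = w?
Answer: 594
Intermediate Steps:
j = 0 (j = 2 - 2 = 0)
Q(6)*99 + j = 6*99 + 0 = 594 + 0 = 594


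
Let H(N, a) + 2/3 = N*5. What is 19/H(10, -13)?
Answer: 57/148 ≈ 0.38514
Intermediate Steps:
H(N, a) = -⅔ + 5*N (H(N, a) = -⅔ + N*5 = -⅔ + 5*N)
19/H(10, -13) = 19/(-⅔ + 5*10) = 19/(-⅔ + 50) = 19/(148/3) = 19*(3/148) = 57/148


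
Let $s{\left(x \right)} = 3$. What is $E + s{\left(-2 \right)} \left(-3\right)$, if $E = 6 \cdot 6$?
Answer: $27$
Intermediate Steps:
$E = 36$
$E + s{\left(-2 \right)} \left(-3\right) = 36 + 3 \left(-3\right) = 36 - 9 = 27$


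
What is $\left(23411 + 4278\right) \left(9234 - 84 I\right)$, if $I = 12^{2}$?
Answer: $-79245918$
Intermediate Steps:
$I = 144$
$\left(23411 + 4278\right) \left(9234 - 84 I\right) = \left(23411 + 4278\right) \left(9234 - 12096\right) = 27689 \left(9234 - 12096\right) = 27689 \left(-2862\right) = -79245918$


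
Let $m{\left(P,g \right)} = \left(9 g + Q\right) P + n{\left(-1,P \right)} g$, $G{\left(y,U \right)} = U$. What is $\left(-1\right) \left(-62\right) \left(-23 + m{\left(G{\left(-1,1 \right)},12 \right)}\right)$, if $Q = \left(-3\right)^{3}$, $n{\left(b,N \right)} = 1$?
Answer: $4340$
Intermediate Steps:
$Q = -27$
$m{\left(P,g \right)} = g + P \left(-27 + 9 g\right)$ ($m{\left(P,g \right)} = \left(9 g - 27\right) P + 1 g = \left(-27 + 9 g\right) P + g = P \left(-27 + 9 g\right) + g = g + P \left(-27 + 9 g\right)$)
$\left(-1\right) \left(-62\right) \left(-23 + m{\left(G{\left(-1,1 \right)},12 \right)}\right) = \left(-1\right) \left(-62\right) \left(-23 + \left(12 - 27 + 9 \cdot 1 \cdot 12\right)\right) = 62 \left(-23 + \left(12 - 27 + 108\right)\right) = 62 \left(-23 + 93\right) = 62 \cdot 70 = 4340$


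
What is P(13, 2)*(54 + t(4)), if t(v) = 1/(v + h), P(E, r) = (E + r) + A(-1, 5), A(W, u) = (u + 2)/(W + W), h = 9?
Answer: 16169/26 ≈ 621.88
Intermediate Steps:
A(W, u) = (2 + u)/(2*W) (A(W, u) = (2 + u)/((2*W)) = (2 + u)*(1/(2*W)) = (2 + u)/(2*W))
P(E, r) = -7/2 + E + r (P(E, r) = (E + r) + (½)*(2 + 5)/(-1) = (E + r) + (½)*(-1)*7 = (E + r) - 7/2 = -7/2 + E + r)
t(v) = 1/(9 + v) (t(v) = 1/(v + 9) = 1/(9 + v))
P(13, 2)*(54 + t(4)) = (-7/2 + 13 + 2)*(54 + 1/(9 + 4)) = 23*(54 + 1/13)/2 = (23/2)*(703/13) = 16169/26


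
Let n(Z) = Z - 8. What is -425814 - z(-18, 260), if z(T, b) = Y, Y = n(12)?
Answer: -425818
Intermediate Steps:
n(Z) = -8 + Z
Y = 4 (Y = -8 + 12 = 4)
z(T, b) = 4
-425814 - z(-18, 260) = -425814 - 1*4 = -425814 - 4 = -425818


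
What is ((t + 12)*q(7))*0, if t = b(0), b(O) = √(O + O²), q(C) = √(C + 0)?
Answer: 0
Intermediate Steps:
q(C) = √C
t = 0 (t = √(0*(1 + 0)) = √(0*1) = √0 = 0)
((t + 12)*q(7))*0 = ((0 + 12)*√7)*0 = (12*√7)*0 = 0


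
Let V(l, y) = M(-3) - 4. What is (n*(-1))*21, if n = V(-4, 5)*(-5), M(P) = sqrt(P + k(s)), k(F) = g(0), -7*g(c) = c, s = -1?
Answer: -420 + 105*I*sqrt(3) ≈ -420.0 + 181.87*I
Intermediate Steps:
g(c) = -c/7
k(F) = 0 (k(F) = -1/7*0 = 0)
M(P) = sqrt(P) (M(P) = sqrt(P + 0) = sqrt(P))
V(l, y) = -4 + I*sqrt(3) (V(l, y) = sqrt(-3) - 4 = I*sqrt(3) - 4 = -4 + I*sqrt(3))
n = 20 - 5*I*sqrt(3) (n = (-4 + I*sqrt(3))*(-5) = 20 - 5*I*sqrt(3) ≈ 20.0 - 8.6602*I)
(n*(-1))*21 = ((20 - 5*I*sqrt(3))*(-1))*21 = (-20 + 5*I*sqrt(3))*21 = -420 + 105*I*sqrt(3)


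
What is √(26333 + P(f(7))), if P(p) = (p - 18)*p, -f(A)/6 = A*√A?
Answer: √(38681 + 756*√7) ≈ 201.70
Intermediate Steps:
f(A) = -6*A^(3/2) (f(A) = -6*A*√A = -6*A^(3/2))
P(p) = p*(-18 + p) (P(p) = (-18 + p)*p = p*(-18 + p))
√(26333 + P(f(7))) = √(26333 + (-42*√7)*(-18 - 42*√7)) = √(26333 - 42*√7*(-18 - 42*√7))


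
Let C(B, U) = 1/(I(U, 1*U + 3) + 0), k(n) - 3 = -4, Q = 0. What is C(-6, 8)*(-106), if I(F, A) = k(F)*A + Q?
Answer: 106/11 ≈ 9.6364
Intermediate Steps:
k(n) = -1 (k(n) = 3 - 4 = -1)
I(F, A) = -A (I(F, A) = -A + 0 = -A)
C(B, U) = 1/(-3 - U) (C(B, U) = 1/(-(1*U + 3) + 0) = 1/(-(U + 3) + 0) = 1/(-(3 + U) + 0) = 1/((-3 - U) + 0) = 1/(-3 - U))
C(-6, 8)*(-106) = -106/(-3 - 1*8) = -106/(-3 - 8) = -106/(-11) = -1/11*(-106) = 106/11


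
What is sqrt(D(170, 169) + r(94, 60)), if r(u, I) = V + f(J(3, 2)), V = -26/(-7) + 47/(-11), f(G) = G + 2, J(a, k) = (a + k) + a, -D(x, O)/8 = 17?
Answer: I*sqrt(750365)/77 ≈ 11.25*I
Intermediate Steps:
D(x, O) = -136 (D(x, O) = -8*17 = -136)
J(a, k) = k + 2*a
f(G) = 2 + G
V = -43/77 (V = -26*(-1/7) + 47*(-1/11) = 26/7 - 47/11 = -43/77 ≈ -0.55844)
r(u, I) = 727/77 (r(u, I) = -43/77 + (2 + (2 + 2*3)) = -43/77 + (2 + (2 + 6)) = -43/77 + (2 + 8) = -43/77 + 10 = 727/77)
sqrt(D(170, 169) + r(94, 60)) = sqrt(-136 + 727/77) = sqrt(-9745/77) = I*sqrt(750365)/77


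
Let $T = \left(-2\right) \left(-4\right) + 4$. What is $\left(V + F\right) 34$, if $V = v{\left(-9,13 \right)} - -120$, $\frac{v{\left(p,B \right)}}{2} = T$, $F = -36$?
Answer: $3672$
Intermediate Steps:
$T = 12$ ($T = 8 + 4 = 12$)
$v{\left(p,B \right)} = 24$ ($v{\left(p,B \right)} = 2 \cdot 12 = 24$)
$V = 144$ ($V = 24 - -120 = 24 + 120 = 144$)
$\left(V + F\right) 34 = \left(144 - 36\right) 34 = 108 \cdot 34 = 3672$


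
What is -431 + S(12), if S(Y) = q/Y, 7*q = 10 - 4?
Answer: -6033/14 ≈ -430.93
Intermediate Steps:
q = 6/7 (q = (10 - 4)/7 = (1/7)*6 = 6/7 ≈ 0.85714)
S(Y) = 6/(7*Y)
-431 + S(12) = -431 + (6/7)/12 = -431 + (6/7)*(1/12) = -431 + 1/14 = -6033/14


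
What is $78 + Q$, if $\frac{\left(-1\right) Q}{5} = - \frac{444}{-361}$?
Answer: $\frac{25938}{361} \approx 71.85$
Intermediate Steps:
$Q = - \frac{2220}{361}$ ($Q = - 5 \left(- \frac{444}{-361}\right) = - 5 \left(\left(-444\right) \left(- \frac{1}{361}\right)\right) = \left(-5\right) \frac{444}{361} = - \frac{2220}{361} \approx -6.1496$)
$78 + Q = 78 - \frac{2220}{361} = \frac{25938}{361}$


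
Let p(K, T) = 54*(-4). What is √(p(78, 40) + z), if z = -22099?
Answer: I*√22315 ≈ 149.38*I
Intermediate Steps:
p(K, T) = -216
√(p(78, 40) + z) = √(-216 - 22099) = √(-22315) = I*√22315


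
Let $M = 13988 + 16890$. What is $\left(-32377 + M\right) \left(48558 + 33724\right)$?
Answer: $-123340718$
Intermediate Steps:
$M = 30878$
$\left(-32377 + M\right) \left(48558 + 33724\right) = \left(-32377 + 30878\right) \left(48558 + 33724\right) = \left(-1499\right) 82282 = -123340718$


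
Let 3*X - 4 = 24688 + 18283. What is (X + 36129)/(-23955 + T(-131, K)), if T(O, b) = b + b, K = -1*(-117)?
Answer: -16818/7907 ≈ -2.1270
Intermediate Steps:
K = 117
X = 14325 (X = 4/3 + (24688 + 18283)/3 = 4/3 + (1/3)*42971 = 4/3 + 42971/3 = 14325)
T(O, b) = 2*b
(X + 36129)/(-23955 + T(-131, K)) = (14325 + 36129)/(-23955 + 2*117) = 50454/(-23955 + 234) = 50454/(-23721) = 50454*(-1/23721) = -16818/7907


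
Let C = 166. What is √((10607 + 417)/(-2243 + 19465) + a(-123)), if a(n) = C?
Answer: √12356251118/8611 ≈ 12.909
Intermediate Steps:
a(n) = 166
√((10607 + 417)/(-2243 + 19465) + a(-123)) = √((10607 + 417)/(-2243 + 19465) + 166) = √(11024/17222 + 166) = √(11024*(1/17222) + 166) = √(5512/8611 + 166) = √(1434938/8611) = √12356251118/8611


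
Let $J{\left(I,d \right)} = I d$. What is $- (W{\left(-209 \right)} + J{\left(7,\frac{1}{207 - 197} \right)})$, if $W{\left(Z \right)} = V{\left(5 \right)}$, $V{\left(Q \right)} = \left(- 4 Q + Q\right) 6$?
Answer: $\frac{893}{10} \approx 89.3$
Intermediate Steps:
$V{\left(Q \right)} = - 18 Q$ ($V{\left(Q \right)} = - 3 Q 6 = - 18 Q$)
$W{\left(Z \right)} = -90$ ($W{\left(Z \right)} = \left(-18\right) 5 = -90$)
$- (W{\left(-209 \right)} + J{\left(7,\frac{1}{207 - 197} \right)}) = - (-90 + \frac{7}{207 - 197}) = - (-90 + \frac{7}{10}) = \left(-1\right) \left(- \frac{893}{10}\right) = \frac{893}{10}$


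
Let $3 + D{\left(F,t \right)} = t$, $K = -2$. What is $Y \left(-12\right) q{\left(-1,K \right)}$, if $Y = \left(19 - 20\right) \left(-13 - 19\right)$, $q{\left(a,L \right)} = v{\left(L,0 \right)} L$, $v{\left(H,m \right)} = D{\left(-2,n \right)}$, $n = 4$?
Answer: $768$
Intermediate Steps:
$D{\left(F,t \right)} = -3 + t$
$v{\left(H,m \right)} = 1$ ($v{\left(H,m \right)} = -3 + 4 = 1$)
$q{\left(a,L \right)} = L$ ($q{\left(a,L \right)} = 1 L = L$)
$Y = 32$ ($Y = \left(-1\right) \left(-32\right) = 32$)
$Y \left(-12\right) q{\left(-1,K \right)} = 32 \left(-12\right) \left(-2\right) = \left(-384\right) \left(-2\right) = 768$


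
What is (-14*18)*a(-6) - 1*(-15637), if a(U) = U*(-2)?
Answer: 12613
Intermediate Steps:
a(U) = -2*U
(-14*18)*a(-6) - 1*(-15637) = (-14*18)*(-2*(-6)) - 1*(-15637) = -252*12 + 15637 = -3024 + 15637 = 12613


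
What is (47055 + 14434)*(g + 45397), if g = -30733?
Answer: 901674696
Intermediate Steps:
(47055 + 14434)*(g + 45397) = (47055 + 14434)*(-30733 + 45397) = 61489*14664 = 901674696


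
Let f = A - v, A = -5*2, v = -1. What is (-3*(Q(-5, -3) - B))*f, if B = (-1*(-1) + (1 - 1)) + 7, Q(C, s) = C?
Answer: -351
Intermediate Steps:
A = -10
B = 8 (B = (1 + 0) + 7 = 1 + 7 = 8)
f = -9 (f = -10 - 1*(-1) = -10 + 1 = -9)
(-3*(Q(-5, -3) - B))*f = -3*(-5 - 1*8)*(-9) = -3*(-5 - 8)*(-9) = -3*(-13)*(-9) = 39*(-9) = -351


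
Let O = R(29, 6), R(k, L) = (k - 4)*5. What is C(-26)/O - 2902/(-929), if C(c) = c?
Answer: 338596/116125 ≈ 2.9158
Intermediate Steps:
R(k, L) = -20 + 5*k (R(k, L) = (-4 + k)*5 = -20 + 5*k)
O = 125 (O = -20 + 5*29 = -20 + 145 = 125)
C(-26)/O - 2902/(-929) = -26/125 - 2902/(-929) = -26*1/125 - 2902*(-1/929) = -26/125 + 2902/929 = 338596/116125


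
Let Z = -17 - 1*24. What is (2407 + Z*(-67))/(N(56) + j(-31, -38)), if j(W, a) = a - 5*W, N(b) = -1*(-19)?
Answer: 2577/68 ≈ 37.897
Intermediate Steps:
Z = -41 (Z = -17 - 24 = -41)
N(b) = 19
(2407 + Z*(-67))/(N(56) + j(-31, -38)) = (2407 - 41*(-67))/(19 + (-38 - 5*(-31))) = (2407 + 2747)/(19 + (-38 + 155)) = 5154/(19 + 117) = 5154/136 = 5154*(1/136) = 2577/68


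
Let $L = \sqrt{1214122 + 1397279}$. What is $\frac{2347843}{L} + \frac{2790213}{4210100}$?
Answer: $\frac{2790213}{4210100} + \frac{2347843 \sqrt{2611401}}{2611401} \approx 1453.6$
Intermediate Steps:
$L = \sqrt{2611401} \approx 1616.0$
$\frac{2347843}{L} + \frac{2790213}{4210100} = \frac{2347843}{\sqrt{2611401}} + \frac{2790213}{4210100} = 2347843 \frac{\sqrt{2611401}}{2611401} + 2790213 \cdot \frac{1}{4210100} = \frac{2347843 \sqrt{2611401}}{2611401} + \frac{2790213}{4210100} = \frac{2790213}{4210100} + \frac{2347843 \sqrt{2611401}}{2611401}$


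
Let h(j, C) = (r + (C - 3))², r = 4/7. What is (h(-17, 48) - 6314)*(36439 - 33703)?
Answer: -568062000/49 ≈ -1.1593e+7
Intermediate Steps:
r = 4/7 (r = 4*(⅐) = 4/7 ≈ 0.57143)
h(j, C) = (-17/7 + C)² (h(j, C) = (4/7 + (C - 3))² = (4/7 + (-3 + C))² = (-17/7 + C)²)
(h(-17, 48) - 6314)*(36439 - 33703) = ((-17 + 7*48)²/49 - 6314)*(36439 - 33703) = ((-17 + 336)²/49 - 6314)*2736 = ((1/49)*319² - 6314)*2736 = ((1/49)*101761 - 6314)*2736 = (101761/49 - 6314)*2736 = -207625/49*2736 = -568062000/49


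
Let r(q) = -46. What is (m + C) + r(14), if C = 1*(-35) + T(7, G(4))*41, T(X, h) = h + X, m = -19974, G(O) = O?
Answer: -19604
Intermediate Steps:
T(X, h) = X + h
C = 416 (C = 1*(-35) + (7 + 4)*41 = -35 + 11*41 = -35 + 451 = 416)
(m + C) + r(14) = (-19974 + 416) - 46 = -19558 - 46 = -19604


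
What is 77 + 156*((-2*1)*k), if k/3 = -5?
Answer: 4757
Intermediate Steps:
k = -15 (k = 3*(-5) = -15)
77 + 156*((-2*1)*k) = 77 + 156*(-2*1*(-15)) = 77 + 156*(-2*(-15)) = 77 + 156*30 = 77 + 4680 = 4757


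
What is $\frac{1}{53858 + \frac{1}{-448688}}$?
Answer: $\frac{448688}{24165438303} \approx 1.8567 \cdot 10^{-5}$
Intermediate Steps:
$\frac{1}{53858 + \frac{1}{-448688}} = \frac{1}{53858 - \frac{1}{448688}} = \frac{1}{\frac{24165438303}{448688}} = \frac{448688}{24165438303}$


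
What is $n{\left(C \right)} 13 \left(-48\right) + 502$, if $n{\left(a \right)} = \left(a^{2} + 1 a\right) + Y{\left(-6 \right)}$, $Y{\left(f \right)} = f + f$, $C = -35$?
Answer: $-734570$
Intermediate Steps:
$Y{\left(f \right)} = 2 f$
$n{\left(a \right)} = -12 + a + a^{2}$ ($n{\left(a \right)} = \left(a^{2} + 1 a\right) + 2 \left(-6\right) = \left(a^{2} + a\right) - 12 = \left(a + a^{2}\right) - 12 = -12 + a + a^{2}$)
$n{\left(C \right)} 13 \left(-48\right) + 502 = \left(-12 - 35 + \left(-35\right)^{2}\right) 13 \left(-48\right) + 502 = \left(-12 - 35 + 1225\right) \left(-624\right) + 502 = 1178 \left(-624\right) + 502 = -735072 + 502 = -734570$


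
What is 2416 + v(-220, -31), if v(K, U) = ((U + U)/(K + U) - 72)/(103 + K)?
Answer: 70968682/29367 ≈ 2416.6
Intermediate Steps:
v(K, U) = (-72 + 2*U/(K + U))/(103 + K) (v(K, U) = ((2*U)/(K + U) - 72)/(103 + K) = (2*U/(K + U) - 72)/(103 + K) = (-72 + 2*U/(K + U))/(103 + K))
2416 + v(-220, -31) = 2416 + 2*(-36*(-220) - 35*(-31))/((-220)² + 103*(-220) + 103*(-31) - 220*(-31)) = 2416 + 2*(7920 + 1085)/(48400 - 22660 - 3193 + 6820) = 2416 + 2*9005/29367 = 2416 + 2*(1/29367)*9005 = 2416 + 18010/29367 = 70968682/29367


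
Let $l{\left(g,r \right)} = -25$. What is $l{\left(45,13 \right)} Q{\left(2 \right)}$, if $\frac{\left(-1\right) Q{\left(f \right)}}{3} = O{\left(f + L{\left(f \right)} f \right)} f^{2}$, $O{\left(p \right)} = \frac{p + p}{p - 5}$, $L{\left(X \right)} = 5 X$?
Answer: $\frac{13200}{17} \approx 776.47$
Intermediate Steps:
$O{\left(p \right)} = \frac{2 p}{-5 + p}$
$Q{\left(f \right)} = - \frac{6 f^{2} \left(f + 5 f^{2}\right)}{-5 + f + 5 f^{2}}$ ($Q{\left(f \right)} = - 3 \frac{2 \left(f + 5 f f\right)}{-5 + \left(f + 5 f f\right)} f^{2} = - 3 \frac{2 \left(f + 5 f^{2}\right)}{-5 + \left(f + 5 f^{2}\right)} f^{2} = - 3 \frac{2 \left(f + 5 f^{2}\right)}{-5 + f + 5 f^{2}} f^{2} = - 3 \frac{2 f^{2} \left(f + 5 f^{2}\right)}{-5 + f + 5 f^{2}} = - \frac{6 f^{2} \left(f + 5 f^{2}\right)}{-5 + f + 5 f^{2}}$)
$l{\left(45,13 \right)} Q{\left(2 \right)} = - 25 \frac{2^{3} \left(-6 - 60\right)}{-5 + 2 \left(1 + 5 \cdot 2\right)} = - 25 \frac{8 \left(-6 - 60\right)}{-5 + 2 \left(1 + 10\right)} = - 25 \cdot 8 \frac{1}{-5 + 2 \cdot 11} \left(-66\right) = - 25 \cdot 8 \frac{1}{-5 + 22} \left(-66\right) = - 25 \cdot 8 \cdot \frac{1}{17} \left(-66\right) = \left(-25\right) \left(- \frac{528}{17}\right) = \frac{13200}{17}$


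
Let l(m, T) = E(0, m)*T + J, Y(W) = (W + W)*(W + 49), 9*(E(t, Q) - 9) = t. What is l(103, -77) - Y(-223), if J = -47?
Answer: -78344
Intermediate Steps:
E(t, Q) = 9 + t/9
Y(W) = 2*W*(49 + W) (Y(W) = (2*W)*(49 + W) = 2*W*(49 + W))
l(m, T) = -47 + 9*T (l(m, T) = (9 + (1/9)*0)*T - 47 = (9 + 0)*T - 47 = 9*T - 47 = -47 + 9*T)
l(103, -77) - Y(-223) = (-47 + 9*(-77)) - 2*(-223)*(49 - 223) = (-47 - 693) - 2*(-223)*(-174) = -740 - 1*77604 = -740 - 77604 = -78344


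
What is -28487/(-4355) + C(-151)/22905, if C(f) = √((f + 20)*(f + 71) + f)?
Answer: 28487/4355 + √10329/22905 ≈ 6.5457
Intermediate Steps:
C(f) = √(f + (20 + f)*(71 + f)) (C(f) = √((20 + f)*(71 + f) + f) = √(f + (20 + f)*(71 + f)))
-28487/(-4355) + C(-151)/22905 = -28487/(-4355) + √(1420 + (-151)² + 92*(-151))/22905 = -28487*(-1/4355) + √(1420 + 22801 - 13892)*(1/22905) = 28487/4355 + √10329*(1/22905) = 28487/4355 + √10329/22905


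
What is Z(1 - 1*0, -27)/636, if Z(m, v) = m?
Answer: 1/636 ≈ 0.0015723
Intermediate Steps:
Z(1 - 1*0, -27)/636 = (1 - 1*0)/636 = (1 + 0)*(1/636) = 1*(1/636) = 1/636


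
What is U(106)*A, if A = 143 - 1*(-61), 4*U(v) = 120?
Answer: 6120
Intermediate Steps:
U(v) = 30 (U(v) = (¼)*120 = 30)
A = 204 (A = 143 + 61 = 204)
U(106)*A = 30*204 = 6120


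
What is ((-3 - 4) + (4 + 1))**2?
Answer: 4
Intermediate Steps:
((-3 - 4) + (4 + 1))**2 = (-7 + 5)**2 = (-2)**2 = 4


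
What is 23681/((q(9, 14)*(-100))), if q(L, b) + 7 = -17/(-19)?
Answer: 449939/11600 ≈ 38.788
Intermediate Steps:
q(L, b) = -116/19 (q(L, b) = -7 - 17/(-19) = -7 - 17*(-1/19) = -7 + 17/19 = -116/19)
23681/((q(9, 14)*(-100))) = 23681/((-116/19*(-100))) = 23681/(11600/19) = 23681*(19/11600) = 449939/11600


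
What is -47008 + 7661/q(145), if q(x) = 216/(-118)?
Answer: -5528863/108 ≈ -51193.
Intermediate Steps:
q(x) = -108/59 (q(x) = 216*(-1/118) = -108/59)
-47008 + 7661/q(145) = -47008 + 7661/(-108/59) = -47008 + 7661*(-59/108) = -47008 - 451999/108 = -5528863/108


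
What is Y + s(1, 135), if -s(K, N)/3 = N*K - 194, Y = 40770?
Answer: 40947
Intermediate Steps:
s(K, N) = 582 - 3*K*N (s(K, N) = -3*(N*K - 194) = -3*(K*N - 194) = -3*(-194 + K*N) = 582 - 3*K*N)
Y + s(1, 135) = 40770 + (582 - 3*1*135) = 40770 + (582 - 405) = 40770 + 177 = 40947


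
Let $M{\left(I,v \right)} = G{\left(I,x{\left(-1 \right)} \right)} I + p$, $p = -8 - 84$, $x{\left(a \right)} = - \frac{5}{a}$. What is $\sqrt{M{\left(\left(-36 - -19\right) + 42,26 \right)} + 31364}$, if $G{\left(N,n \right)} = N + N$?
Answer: $\sqrt{32522} \approx 180.34$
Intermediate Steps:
$G{\left(N,n \right)} = 2 N$
$p = -92$ ($p = -8 - 84 = -92$)
$M{\left(I,v \right)} = -92 + 2 I^{2}$ ($M{\left(I,v \right)} = 2 I I - 92 = 2 I^{2} - 92 = -92 + 2 I^{2}$)
$\sqrt{M{\left(\left(-36 - -19\right) + 42,26 \right)} + 31364} = \sqrt{\left(-92 + 2 \left(\left(-36 - -19\right) + 42\right)^{2}\right) + 31364} = \sqrt{\left(-92 + 2 \left(\left(-36 + 19\right) + 42\right)^{2}\right) + 31364} = \sqrt{\left(-92 + 2 \left(-17 + 42\right)^{2}\right) + 31364} = \sqrt{\left(-92 + 2 \cdot 25^{2}\right) + 31364} = \sqrt{\left(-92 + 2 \cdot 625\right) + 31364} = \sqrt{\left(-92 + 1250\right) + 31364} = \sqrt{1158 + 31364} = \sqrt{32522}$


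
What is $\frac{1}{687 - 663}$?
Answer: $\frac{1}{24} \approx 0.041667$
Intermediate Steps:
$\frac{1}{687 - 663} = \frac{1}{24}$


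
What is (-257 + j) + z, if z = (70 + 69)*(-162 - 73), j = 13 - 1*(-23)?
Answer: -32886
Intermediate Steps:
j = 36 (j = 13 + 23 = 36)
z = -32665 (z = 139*(-235) = -32665)
(-257 + j) + z = (-257 + 36) - 32665 = -221 - 32665 = -32886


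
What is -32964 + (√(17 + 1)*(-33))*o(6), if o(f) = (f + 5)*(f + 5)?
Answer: -32964 - 11979*√2 ≈ -49905.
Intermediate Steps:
o(f) = (5 + f)² (o(f) = (5 + f)*(5 + f) = (5 + f)²)
-32964 + (√(17 + 1)*(-33))*o(6) = -32964 + (√(17 + 1)*(-33))*(5 + 6)² = -32964 + (√18*(-33))*11² = -32964 + ((3*√2)*(-33))*121 = -32964 - 99*√2*121 = -32964 - 11979*√2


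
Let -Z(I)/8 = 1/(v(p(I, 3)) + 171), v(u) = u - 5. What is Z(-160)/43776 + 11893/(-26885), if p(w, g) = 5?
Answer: -585707879/1324032480 ≈ -0.44237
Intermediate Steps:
v(u) = -5 + u
Z(I) = -8/171 (Z(I) = -8/((-5 + 5) + 171) = -8/(0 + 171) = -8/171)
Z(-160)/43776 + 11893/(-26885) = -8/171/43776 + 11893/(-26885) = -8/171*1/43776 + 11893*(-1/26885) = -1/935712 - 11893/26885 = -585707879/1324032480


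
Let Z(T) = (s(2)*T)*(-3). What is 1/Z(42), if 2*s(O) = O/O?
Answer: -1/63 ≈ -0.015873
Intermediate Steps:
s(O) = ½ (s(O) = (O/O)/2 = (½)*1 = ½)
Z(T) = -3*T/2 (Z(T) = (T/2)*(-3) = -3*T/2)
1/Z(42) = 1/(-3/2*42) = 1/(-63) = -1/63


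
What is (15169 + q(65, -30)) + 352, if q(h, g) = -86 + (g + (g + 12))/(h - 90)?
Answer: 385923/25 ≈ 15437.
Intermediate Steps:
q(h, g) = -86 + (12 + 2*g)/(-90 + h) (q(h, g) = -86 + (g + (12 + g))/(-90 + h) = -86 + (12 + 2*g)/(-90 + h))
(15169 + q(65, -30)) + 352 = (15169 + 2*(3876 - 30 - 43*65)/(-90 + 65)) + 352 = (15169 + 2*(3876 - 30 - 2795)/(-25)) + 352 = (15169 + 2*(-1/25)*1051) + 352 = (15169 - 2102/25) + 352 = 377123/25 + 352 = 385923/25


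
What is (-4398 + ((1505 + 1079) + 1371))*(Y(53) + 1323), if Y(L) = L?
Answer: -609568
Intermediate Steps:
(-4398 + ((1505 + 1079) + 1371))*(Y(53) + 1323) = (-4398 + ((1505 + 1079) + 1371))*(53 + 1323) = (-4398 + (2584 + 1371))*1376 = (-4398 + 3955)*1376 = -443*1376 = -609568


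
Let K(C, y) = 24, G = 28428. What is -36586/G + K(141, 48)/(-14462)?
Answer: -132447251/102781434 ≈ -1.2886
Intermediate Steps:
-36586/G + K(141, 48)/(-14462) = -36586/28428 + 24/(-14462) = -36586*1/28428 + 24*(-1/14462) = -18293/14214 - 12/7231 = -132447251/102781434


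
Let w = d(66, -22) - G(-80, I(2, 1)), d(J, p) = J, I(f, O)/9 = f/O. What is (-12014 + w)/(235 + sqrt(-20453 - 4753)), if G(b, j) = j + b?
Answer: -2793210/80431 + 11886*I*sqrt(25206)/80431 ≈ -34.728 + 23.462*I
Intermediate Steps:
I(f, O) = 9*f/O (I(f, O) = 9*(f/O) = 9*f/O)
G(b, j) = b + j
w = 128 (w = 66 - (-80 + 9*2/1) = 66 - (-80 + 9*2*1) = 66 - (-80 + 18) = 66 - 1*(-62) = 66 + 62 = 128)
(-12014 + w)/(235 + sqrt(-20453 - 4753)) = (-12014 + 128)/(235 + sqrt(-20453 - 4753)) = -11886/(235 + sqrt(-25206)) = -11886/(235 + I*sqrt(25206))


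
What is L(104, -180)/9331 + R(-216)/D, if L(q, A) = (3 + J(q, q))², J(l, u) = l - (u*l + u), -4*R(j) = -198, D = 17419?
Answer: 4073293641791/325073378 ≈ 12530.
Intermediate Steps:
R(j) = 99/2 (R(j) = -¼*(-198) = 99/2)
J(l, u) = l - u - l*u (J(l, u) = l - (l*u + u) = l - (u + l*u) = l + (-u - l*u) = l - u - l*u)
L(q, A) = (3 - q²)² (L(q, A) = (3 + (q - q - q*q))² = (3 + (q - q - q²))² = (3 - q²)²)
L(104, -180)/9331 + R(-216)/D = (3 - 1*104²)²/9331 + (99/2)/17419 = (3 - 1*10816)²*(1/9331) + (99/2)*(1/17419) = (3 - 10816)²*(1/9331) + 99/34838 = (-10813)²*(1/9331) + 99/34838 = 116920969*(1/9331) + 99/34838 = 116920969/9331 + 99/34838 = 4073293641791/325073378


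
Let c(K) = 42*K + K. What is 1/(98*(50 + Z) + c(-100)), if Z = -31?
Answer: -1/2438 ≈ -0.00041017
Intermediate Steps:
c(K) = 43*K
1/(98*(50 + Z) + c(-100)) = 1/(98*(50 - 31) + 43*(-100)) = 1/(98*19 - 4300) = 1/(1862 - 4300) = 1/(-2438) = -1/2438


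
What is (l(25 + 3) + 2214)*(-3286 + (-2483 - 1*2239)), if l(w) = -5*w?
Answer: -16608592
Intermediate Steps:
(l(25 + 3) + 2214)*(-3286 + (-2483 - 1*2239)) = (-5*(25 + 3) + 2214)*(-3286 + (-2483 - 1*2239)) = (-5*28 + 2214)*(-3286 + (-2483 - 2239)) = (-140 + 2214)*(-3286 - 4722) = 2074*(-8008) = -16608592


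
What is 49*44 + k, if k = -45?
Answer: 2111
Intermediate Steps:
49*44 + k = 49*44 - 45 = 2156 - 45 = 2111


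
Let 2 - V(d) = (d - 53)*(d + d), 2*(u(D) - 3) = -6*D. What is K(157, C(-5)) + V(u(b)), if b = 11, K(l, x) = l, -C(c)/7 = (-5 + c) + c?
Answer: -4821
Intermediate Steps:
C(c) = 35 - 14*c (C(c) = -7*((-5 + c) + c) = -7*(-5 + 2*c) = 35 - 14*c)
u(D) = 3 - 3*D (u(D) = 3 + (-6*D)/2 = 3 - 3*D)
V(d) = 2 - 2*d*(-53 + d) (V(d) = 2 - (d - 53)*(d + d) = 2 - (-53 + d)*2*d = 2 - 2*d*(-53 + d))
K(157, C(-5)) + V(u(b)) = 157 + (2 - 2*(3 - 3*11)² + 106*(3 - 3*11)) = 157 + (2 - 2*(3 - 33)² + 106*(3 - 33)) = 157 + (2 - 2*(-30)² + 106*(-30)) = 157 + (2 - 2*900 - 3180) = 157 + (2 - 1800 - 3180) = 157 - 4978 = -4821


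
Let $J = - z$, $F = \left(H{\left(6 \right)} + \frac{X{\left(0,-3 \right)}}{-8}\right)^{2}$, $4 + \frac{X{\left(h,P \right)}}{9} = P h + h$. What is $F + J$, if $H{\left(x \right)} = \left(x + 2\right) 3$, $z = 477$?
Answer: $\frac{1341}{4} \approx 335.25$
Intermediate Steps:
$X{\left(h,P \right)} = -36 + 9 h + 9 P h$ ($X{\left(h,P \right)} = -36 + 9 \left(P h + h\right) = -36 + 9 \left(h + P h\right) = -36 + \left(9 h + 9 P h\right) = -36 + 9 h + 9 P h$)
$H{\left(x \right)} = 6 + 3 x$ ($H{\left(x \right)} = \left(2 + x\right) 3 = 6 + 3 x$)
$F = \frac{3249}{4}$ ($F = \left(\left(6 + 3 \cdot 6\right) + \frac{-36 + 9 \cdot 0 + 9 \left(-3\right) 0}{-8}\right)^{2} = \left(\left(6 + 18\right) + \left(-36 + 0 + 0\right) \left(- \frac{1}{8}\right)\right)^{2} = \left(24 - - \frac{9}{2}\right)^{2} = \left(24 + \frac{9}{2}\right)^{2} = \left(\frac{57}{2}\right)^{2} = \frac{3249}{4} \approx 812.25$)
$J = -477$ ($J = \left(-1\right) 477 = -477$)
$F + J = \frac{3249}{4} - 477 = \frac{1341}{4}$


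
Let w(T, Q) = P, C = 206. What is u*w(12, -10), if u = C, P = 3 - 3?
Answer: 0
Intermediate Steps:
P = 0
w(T, Q) = 0
u = 206
u*w(12, -10) = 206*0 = 0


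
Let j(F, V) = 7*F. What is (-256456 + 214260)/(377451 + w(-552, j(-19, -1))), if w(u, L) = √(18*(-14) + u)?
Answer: -5308974132/47489752735 + 84392*I*√201/142469258205 ≈ -0.11179 + 8.398e-6*I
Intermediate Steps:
w(u, L) = √(-252 + u)
(-256456 + 214260)/(377451 + w(-552, j(-19, -1))) = (-256456 + 214260)/(377451 + √(-252 - 552)) = -42196/(377451 + √(-804)) = -42196/(377451 + 2*I*√201)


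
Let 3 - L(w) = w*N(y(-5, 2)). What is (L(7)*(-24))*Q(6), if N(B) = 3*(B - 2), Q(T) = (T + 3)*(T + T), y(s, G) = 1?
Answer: -62208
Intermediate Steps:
Q(T) = 2*T*(3 + T) (Q(T) = (3 + T)*(2*T) = 2*T*(3 + T))
N(B) = -6 + 3*B (N(B) = 3*(-2 + B) = -6 + 3*B)
L(w) = 3 + 3*w (L(w) = 3 - w*(-6 + 3*1) = 3 - w*(-6 + 3) = 3 - w*(-3) = 3 - (-3)*w = 3 + 3*w)
(L(7)*(-24))*Q(6) = ((3 + 3*7)*(-24))*(2*6*(3 + 6)) = ((3 + 21)*(-24))*(2*6*9) = (24*(-24))*108 = -576*108 = -62208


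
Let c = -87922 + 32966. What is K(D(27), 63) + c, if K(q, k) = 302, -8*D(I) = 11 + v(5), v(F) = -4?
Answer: -54654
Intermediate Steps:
c = -54956
D(I) = -7/8 (D(I) = -(11 - 4)/8 = -1/8*7 = -7/8)
K(D(27), 63) + c = 302 - 54956 = -54654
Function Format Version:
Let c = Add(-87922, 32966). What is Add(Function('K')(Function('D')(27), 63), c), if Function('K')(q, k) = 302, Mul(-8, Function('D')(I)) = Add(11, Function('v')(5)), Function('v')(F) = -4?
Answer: -54654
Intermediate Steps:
c = -54956
Function('D')(I) = Rational(-7, 8) (Function('D')(I) = Mul(Rational(-1, 8), Add(11, -4)) = Mul(Rational(-1, 8), 7) = Rational(-7, 8))
Add(Function('K')(Function('D')(27), 63), c) = Add(302, -54956) = -54654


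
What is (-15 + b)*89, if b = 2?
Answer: -1157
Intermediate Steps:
(-15 + b)*89 = (-15 + 2)*89 = -13*89 = -1157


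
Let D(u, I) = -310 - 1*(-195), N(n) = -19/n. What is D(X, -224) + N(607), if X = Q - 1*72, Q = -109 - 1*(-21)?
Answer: -69824/607 ≈ -115.03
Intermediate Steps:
Q = -88 (Q = -109 + 21 = -88)
X = -160 (X = -88 - 1*72 = -88 - 72 = -160)
D(u, I) = -115 (D(u, I) = -310 + 195 = -115)
D(X, -224) + N(607) = -115 - 19/607 = -69824/607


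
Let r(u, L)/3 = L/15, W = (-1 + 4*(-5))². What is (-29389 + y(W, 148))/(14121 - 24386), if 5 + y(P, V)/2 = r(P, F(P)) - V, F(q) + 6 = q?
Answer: 29521/10265 ≈ 2.8759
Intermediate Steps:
F(q) = -6 + q
W = 441 (W = (-1 - 20)² = (-21)² = 441)
r(u, L) = L/5 (r(u, L) = 3*(L/15) = L/5)
y(P, V) = -62/5 - 2*V + 2*P/5 (y(P, V) = -10 + 2*((-6 + P)/5 - V) = -10 + 2*((-6/5 + P/5) - V) = -10 + 2*(-6/5 - V + P/5) = -10 + (-12/5 - 2*V + 2*P/5) = -62/5 - 2*V + 2*P/5)
(-29389 + y(W, 148))/(14121 - 24386) = (-29389 + (-62/5 - 2*148 + (⅖)*441))/(14121 - 24386) = (-29389 + (-62/5 - 296 + 882/5))/(-10265) = (-29389 - 132)*(-1/10265) = -29521*(-1/10265) = 29521/10265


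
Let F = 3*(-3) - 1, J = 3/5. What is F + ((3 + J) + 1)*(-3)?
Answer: -119/5 ≈ -23.800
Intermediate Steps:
J = ⅗ (J = 3*(⅕) = ⅗ ≈ 0.60000)
F = -10 (F = -9 - 1 = -10)
F + ((3 + J) + 1)*(-3) = -10 + ((3 + ⅗) + 1)*(-3) = -10 + (18/5 + 1)*(-3) = -10 + (23/5)*(-3) = -10 - 69/5 = -119/5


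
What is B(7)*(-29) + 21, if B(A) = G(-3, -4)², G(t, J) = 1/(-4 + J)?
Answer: 1315/64 ≈ 20.547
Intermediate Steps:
B(A) = 1/64 (B(A) = (1/(-4 - 4))² = (1/(-8))² = (-⅛)² = 1/64)
B(7)*(-29) + 21 = (1/64)*(-29) + 21 = -29/64 + 21 = 1315/64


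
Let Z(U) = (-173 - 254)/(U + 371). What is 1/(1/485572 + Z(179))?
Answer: -133532300/103669347 ≈ -1.2881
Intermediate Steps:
Z(U) = -427/(371 + U)
1/(1/485572 + Z(179)) = 1/(1/485572 - 427/(371 + 179)) = 1/(1/485572 - 427/550) = 1/(-103669347/133532300) = -133532300/103669347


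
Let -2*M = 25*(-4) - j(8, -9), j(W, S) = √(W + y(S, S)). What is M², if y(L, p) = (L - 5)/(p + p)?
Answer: (300 + √79)²/36 ≈ 2650.3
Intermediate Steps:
y(L, p) = (-5 + L)/(2*p) (y(L, p) = (-5 + L)/((2*p)) = (-5 + L)*(1/(2*p)) = (-5 + L)/(2*p))
j(W, S) = √(W + (-5 + S)/(2*S))
M = 50 + √79/6 (M = -(25*(-4) - √(2 - 10/(-9) + 4*8)/2)/2 = -(-100 - √(2 - 10*(-⅑) + 32)/2)/2 = -(-100 - √(2 + 10/9 + 32)/2)/2 = -(-100 - √(316/9)/2)/2 = -(-100 - 2*√79/3/2)/2 = -(-100 - √79/3)/2 = 50 + √79/6 ≈ 51.481)
M² = (50 + √79/6)²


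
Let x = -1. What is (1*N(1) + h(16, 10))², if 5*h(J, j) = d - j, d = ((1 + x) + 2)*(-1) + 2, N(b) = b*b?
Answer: 1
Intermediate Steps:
N(b) = b²
d = 0 (d = ((1 - 1) + 2)*(-1) + 2 = (0 + 2)*(-1) + 2 = 2*(-1) + 2 = -2 + 2 = 0)
h(J, j) = -j/5 (h(J, j) = (0 - j)/5 = (-j)/5 = -j/5)
(1*N(1) + h(16, 10))² = (1*1² - ⅕*10)² = (1*1 - 2)² = (1 - 2)² = (-1)² = 1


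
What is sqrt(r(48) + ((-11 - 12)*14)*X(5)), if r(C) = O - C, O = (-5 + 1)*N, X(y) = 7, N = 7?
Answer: I*sqrt(2330) ≈ 48.27*I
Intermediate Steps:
O = -28 (O = (-5 + 1)*7 = -4*7 = -28)
r(C) = -28 - C
sqrt(r(48) + ((-11 - 12)*14)*X(5)) = sqrt((-28 - 1*48) + ((-11 - 12)*14)*7) = sqrt((-28 - 48) - 23*14*7) = sqrt(-76 - 322*7) = sqrt(-76 - 2254) = sqrt(-2330) = I*sqrt(2330)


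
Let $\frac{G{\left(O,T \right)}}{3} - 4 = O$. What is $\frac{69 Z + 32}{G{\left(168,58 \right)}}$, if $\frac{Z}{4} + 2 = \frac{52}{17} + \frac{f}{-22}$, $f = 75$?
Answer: $- \frac{57659}{48246} \approx -1.1951$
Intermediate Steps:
$Z = - \frac{1758}{187}$ ($Z = -8 + 4 \left(\frac{52}{17} + \frac{75}{-22}\right) = -8 + 4 \left(52 \cdot \frac{1}{17} + 75 \left(- \frac{1}{22}\right)\right) = -8 + 4 \left(\frac{52}{17} - \frac{75}{22}\right) = -8 + 4 \left(- \frac{131}{374}\right) = -8 - \frac{262}{187} = - \frac{1758}{187} \approx -9.4011$)
$G{\left(O,T \right)} = 12 + 3 O$
$\frac{69 Z + 32}{G{\left(168,58 \right)}} = \frac{69 \left(- \frac{1758}{187}\right) + 32}{12 + 3 \cdot 168} = \frac{- \frac{121302}{187} + 32}{12 + 504} = - \frac{115318}{187 \cdot 516} = \left(- \frac{115318}{187}\right) \frac{1}{516} = - \frac{57659}{48246}$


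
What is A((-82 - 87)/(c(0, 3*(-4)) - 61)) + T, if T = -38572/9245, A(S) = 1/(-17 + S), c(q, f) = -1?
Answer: -6941882/1636365 ≈ -4.2423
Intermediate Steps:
T = -38572/9245 (T = -38572*1/9245 = -38572/9245 ≈ -4.1722)
A((-82 - 87)/(c(0, 3*(-4)) - 61)) + T = 1/(-17 + (-82 - 87)/(-1 - 61)) - 38572/9245 = 1/(-17 - 169/(-62)) - 38572/9245 = 1/(-17 - 169*(-1/62)) - 38572/9245 = 1/(-17 + 169/62) - 38572/9245 = 1/(-885/62) - 38572/9245 = -62/885 - 38572/9245 = -6941882/1636365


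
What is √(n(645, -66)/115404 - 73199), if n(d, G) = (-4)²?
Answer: I*√60929398217595/28851 ≈ 270.55*I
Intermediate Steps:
n(d, G) = 16
√(n(645, -66)/115404 - 73199) = √(16/115404 - 73199) = √(16*(1/115404) - 73199) = √(4/28851 - 73199) = √(-2111864345/28851) = I*√60929398217595/28851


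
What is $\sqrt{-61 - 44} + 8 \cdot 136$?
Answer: $1088 + i \sqrt{105} \approx 1088.0 + 10.247 i$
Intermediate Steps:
$\sqrt{-61 - 44} + 8 \cdot 136 = \sqrt{-105} + 1088 = i \sqrt{105} + 1088 = 1088 + i \sqrt{105}$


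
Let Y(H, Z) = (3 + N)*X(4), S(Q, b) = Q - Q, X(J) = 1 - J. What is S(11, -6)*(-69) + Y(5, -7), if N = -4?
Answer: 3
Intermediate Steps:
S(Q, b) = 0
Y(H, Z) = 3 (Y(H, Z) = (3 - 4)*(1 - 1*4) = -(1 - 4) = -1*(-3) = 3)
S(11, -6)*(-69) + Y(5, -7) = 0*(-69) + 3 = 0 + 3 = 3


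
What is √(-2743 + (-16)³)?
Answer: I*√6839 ≈ 82.698*I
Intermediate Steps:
√(-2743 + (-16)³) = √(-2743 - 4096) = √(-6839) = I*√6839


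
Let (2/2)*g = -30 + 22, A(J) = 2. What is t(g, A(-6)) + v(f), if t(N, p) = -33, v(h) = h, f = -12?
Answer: -45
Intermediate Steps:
g = -8 (g = -30 + 22 = -8)
t(g, A(-6)) + v(f) = -33 - 12 = -45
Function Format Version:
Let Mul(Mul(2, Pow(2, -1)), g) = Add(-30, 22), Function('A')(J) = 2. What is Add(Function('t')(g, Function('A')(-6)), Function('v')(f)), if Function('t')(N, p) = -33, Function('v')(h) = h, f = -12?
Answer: -45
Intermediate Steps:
g = -8 (g = Add(-30, 22) = -8)
Add(Function('t')(g, Function('A')(-6)), Function('v')(f)) = Add(-33, -12) = -45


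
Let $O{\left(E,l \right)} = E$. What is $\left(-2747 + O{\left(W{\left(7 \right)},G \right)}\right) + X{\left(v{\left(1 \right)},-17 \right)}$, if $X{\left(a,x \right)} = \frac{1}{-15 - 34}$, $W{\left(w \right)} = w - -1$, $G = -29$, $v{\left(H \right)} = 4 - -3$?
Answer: $- \frac{134212}{49} \approx -2739.0$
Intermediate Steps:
$v{\left(H \right)} = 7$ ($v{\left(H \right)} = 4 + 3 = 7$)
$W{\left(w \right)} = 1 + w$ ($W{\left(w \right)} = w + 1 = 1 + w$)
$X{\left(a,x \right)} = - \frac{1}{49}$ ($X{\left(a,x \right)} = \frac{1}{-49} = - \frac{1}{49}$)
$\left(-2747 + O{\left(W{\left(7 \right)},G \right)}\right) + X{\left(v{\left(1 \right)},-17 \right)} = \left(-2747 + \left(1 + 7\right)\right) - \frac{1}{49} = \left(-2747 + 8\right) - \frac{1}{49} = -2739 - \frac{1}{49} = - \frac{134212}{49}$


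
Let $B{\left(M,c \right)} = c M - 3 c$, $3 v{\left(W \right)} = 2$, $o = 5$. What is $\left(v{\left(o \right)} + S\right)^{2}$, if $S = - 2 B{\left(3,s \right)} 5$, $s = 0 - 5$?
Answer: $\frac{4}{9} \approx 0.44444$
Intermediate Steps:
$s = -5$ ($s = 0 - 5 = -5$)
$v{\left(W \right)} = \frac{2}{3}$ ($v{\left(W \right)} = \frac{1}{3} \cdot 2 = \frac{2}{3}$)
$B{\left(M,c \right)} = - 3 c + M c$ ($B{\left(M,c \right)} = M c - 3 c = - 3 c + M c$)
$S = 0$ ($S = - 2 \left(- 5 \left(-3 + 3\right)\right) 5 = - 2 \left(\left(-5\right) 0\right) 5 = \left(-2\right) 0 \cdot 5 = 0 \cdot 5 = 0$)
$\left(v{\left(o \right)} + S\right)^{2} = \left(\frac{2}{3} + 0\right)^{2} = \left(\frac{2}{3}\right)^{2} = \frac{4}{9}$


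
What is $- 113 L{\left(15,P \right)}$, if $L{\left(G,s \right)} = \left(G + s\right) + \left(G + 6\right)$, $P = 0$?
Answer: $-4068$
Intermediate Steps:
$L{\left(G,s \right)} = 6 + s + 2 G$ ($L{\left(G,s \right)} = \left(G + s\right) + \left(6 + G\right) = 6 + s + 2 G$)
$- 113 L{\left(15,P \right)} = - 113 \left(6 + 0 + 2 \cdot 15\right) = - 113 \left(6 + 0 + 30\right) = \left(-113\right) 36 = -4068$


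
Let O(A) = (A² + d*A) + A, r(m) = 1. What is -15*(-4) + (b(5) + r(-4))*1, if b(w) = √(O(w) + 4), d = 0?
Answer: 61 + √34 ≈ 66.831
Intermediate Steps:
O(A) = A + A² (O(A) = (A² + 0*A) + A = (A² + 0) + A = A² + A = A + A²)
b(w) = √(4 + w*(1 + w)) (b(w) = √(w*(1 + w) + 4) = √(4 + w*(1 + w)))
-15*(-4) + (b(5) + r(-4))*1 = -15*(-4) + (√(4 + 5*(1 + 5)) + 1)*1 = 60 + (√(4 + 5*6) + 1)*1 = 60 + (√(4 + 30) + 1)*1 = 60 + (√34 + 1)*1 = 60 + (1 + √34)*1 = 60 + (1 + √34) = 61 + √34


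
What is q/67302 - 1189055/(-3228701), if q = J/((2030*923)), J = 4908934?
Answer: 10711382319826831/29082082474342170 ≈ 0.36832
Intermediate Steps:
q = 2454467/936845 (q = 4908934/((2030*923)) = 4908934/1873690 = 4908934*(1/1873690) = 2454467/936845 ≈ 2.6199)
q/67302 - 1189055/(-3228701) = (2454467/936845)/67302 - 1189055/(-3228701) = (2454467/936845)*(1/67302) - 1189055*(-1/3228701) = 2454467/63051542190 + 169865/461243 = 10711382319826831/29082082474342170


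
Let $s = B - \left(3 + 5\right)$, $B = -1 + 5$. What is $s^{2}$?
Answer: $16$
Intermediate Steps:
$B = 4$
$s = -4$ ($s = 4 - \left(3 + 5\right) = 4 - 8 = -4$)
$s^{2} = \left(-4\right)^{2} = 16$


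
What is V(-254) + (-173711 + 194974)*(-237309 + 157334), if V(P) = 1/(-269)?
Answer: -457436766326/269 ≈ -1.7005e+9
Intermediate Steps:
V(P) = -1/269
V(-254) + (-173711 + 194974)*(-237309 + 157334) = -1/269 + (-173711 + 194974)*(-237309 + 157334) = -1/269 + 21263*(-79975) = -1/269 - 1700508425 = -457436766326/269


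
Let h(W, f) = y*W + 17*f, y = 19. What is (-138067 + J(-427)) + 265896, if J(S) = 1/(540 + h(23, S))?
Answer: 803021777/6282 ≈ 1.2783e+5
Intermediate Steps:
h(W, f) = 17*f + 19*W (h(W, f) = 19*W + 17*f = 17*f + 19*W)
J(S) = 1/(977 + 17*S) (J(S) = 1/(540 + (17*S + 19*23)) = 1/(540 + (17*S + 437)) = 1/(540 + (437 + 17*S)) = 1/(977 + 17*S))
(-138067 + J(-427)) + 265896 = (-138067 + 1/(977 + 17*(-427))) + 265896 = (-138067 + 1/(977 - 7259)) + 265896 = (-138067 + 1/(-6282)) + 265896 = (-138067 - 1/6282) + 265896 = -867336895/6282 + 265896 = 803021777/6282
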